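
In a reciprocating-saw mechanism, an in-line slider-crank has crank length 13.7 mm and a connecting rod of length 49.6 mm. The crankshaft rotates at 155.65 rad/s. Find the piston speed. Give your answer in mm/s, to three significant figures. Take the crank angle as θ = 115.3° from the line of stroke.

ω = 155.7 rad/s
For an in-line slider-crank, x = r cosθ + √(L² − r² sin²θ), so v = −rω sinθ·[1 + r cosθ/√(L² − r² sin²θ)].
With r = 0.0137 m, L = 0.0496 m, θ = 115.3°: √(L² − r² sin²θ) = 0.048029 m.
v = −0.0137·155.7·0.90408·[1 + 0.0137·-0.42736/0.048029] = -1.6929 m/s.
|v| = 1.6929 m/s = 1692.9 mm/s.

1690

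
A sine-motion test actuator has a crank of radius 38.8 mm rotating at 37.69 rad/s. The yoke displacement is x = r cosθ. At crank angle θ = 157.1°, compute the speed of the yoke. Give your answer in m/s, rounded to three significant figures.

ω = 37.69 rad/s
x = r cosθ ⇒ ẋ = −rω sinθ.
|v| = rω|sinθ| = 0.0388·37.69·|sin 157.1°| = 0.56904 m/s.

0.569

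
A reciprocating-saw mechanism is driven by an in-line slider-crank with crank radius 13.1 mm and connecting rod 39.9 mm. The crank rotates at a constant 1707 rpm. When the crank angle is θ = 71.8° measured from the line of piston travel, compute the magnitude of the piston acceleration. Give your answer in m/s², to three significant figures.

ω = 2π·1707/60 = 178.8 rad/s
x(θ) = r cosθ + √(L² − r² sin²θ); with ω constant, a = ω²·d²x/dθ².
d²x/dθ² = −r cosθ − r²(cos2θ)/√u − r⁴ sin²2θ/(4u^{3/2}),  u = L² − r² sin²θ = 0.00143714 m².
Substituting r = 0.0131 m, L = 0.0399 m, θ = 71.8°: d²x/dθ² = -0.00049557 m.
a = ω²·d²x/dθ² = (178.8)²·(-0.00049557) = -15.835 m/s²;  |a| = 15.835 m/s².

15.8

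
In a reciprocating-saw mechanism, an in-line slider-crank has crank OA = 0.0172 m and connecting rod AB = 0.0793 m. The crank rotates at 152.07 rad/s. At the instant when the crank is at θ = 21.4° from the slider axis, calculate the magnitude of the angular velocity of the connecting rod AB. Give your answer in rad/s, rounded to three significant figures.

30.8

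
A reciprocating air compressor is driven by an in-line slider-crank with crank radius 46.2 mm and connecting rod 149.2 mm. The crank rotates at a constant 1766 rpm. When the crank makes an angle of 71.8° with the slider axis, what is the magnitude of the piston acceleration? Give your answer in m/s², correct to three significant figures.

86.2

ω = 2π·1766/60 = 184.9 rad/s
x(θ) = r cosθ + √(L² − r² sin²θ); with ω constant, a = ω²·d²x/dθ².
d²x/dθ² = −r cosθ − r²(cos2θ)/√u − r⁴ sin²2θ/(4u^{3/2}),  u = L² − r² sin²θ = 0.0203344 m².
Substituting r = 0.0462 m, L = 0.1492 m, θ = 71.8°: d²x/dθ² = -0.0025204 m.
a = ω²·d²x/dθ² = (184.9)²·(-0.0025204) = -86.201 m/s²;  |a| = 86.201 m/s².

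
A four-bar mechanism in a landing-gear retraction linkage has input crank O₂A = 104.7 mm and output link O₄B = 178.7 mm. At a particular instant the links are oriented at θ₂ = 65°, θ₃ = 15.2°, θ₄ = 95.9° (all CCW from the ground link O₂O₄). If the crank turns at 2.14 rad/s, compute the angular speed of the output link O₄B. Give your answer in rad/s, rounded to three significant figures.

0.970

ω₂ = 2.14 rad/s
Differentiating the loop-closure r₂e^{iθ₂}+r₃e^{iθ₃}=r₁+r₄e^{iθ₄} gives r₂ω₂e^{iθ₂}+r₃ω₃e^{iθ₃}=r₄ω₄e^{iθ₄}.
Eliminating the other unknown: ω₄ = r₂ω₂ sin(θ₂−θ₃) / [r₄ sin(θ₄−θ₃)].
Numerator sine = +0.76380; denominator sine = +0.98686.
Result = 0.1047·2.14·(+0.76380) / (0.1787·(+0.98686)) = +0.97042 rad/s; magnitude 0.97042 rad/s.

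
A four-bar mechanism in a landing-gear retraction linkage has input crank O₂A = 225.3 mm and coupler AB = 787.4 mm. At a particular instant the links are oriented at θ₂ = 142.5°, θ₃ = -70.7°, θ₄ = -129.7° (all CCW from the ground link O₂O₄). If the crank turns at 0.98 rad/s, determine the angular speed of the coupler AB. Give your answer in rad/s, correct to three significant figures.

0.327

ω₂ = 0.98 rad/s
Differentiating the loop-closure r₂e^{iθ₂}+r₃e^{iθ₃}=r₁+r₄e^{iθ₄} gives r₂ω₂e^{iθ₂}+r₃ω₃e^{iθ₃}=r₄ω₄e^{iθ₄}.
Eliminating the other unknown: ω₃ = r₂ω₂ sin(θ₄−θ₂) / [r₃ sin(θ₃−θ₄)].
Numerator sine = +0.99926; denominator sine = +0.85717.
Result = 0.2253·0.98·(+0.99926) / (0.7874·(+0.85717)) = +0.32689 rad/s; magnitude 0.32689 rad/s.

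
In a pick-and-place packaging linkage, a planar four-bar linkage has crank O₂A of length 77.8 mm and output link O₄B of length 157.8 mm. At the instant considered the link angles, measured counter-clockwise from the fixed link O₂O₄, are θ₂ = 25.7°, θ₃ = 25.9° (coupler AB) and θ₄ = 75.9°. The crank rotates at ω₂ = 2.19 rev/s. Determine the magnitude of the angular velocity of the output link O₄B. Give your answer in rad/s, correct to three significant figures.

0.0309

ω₂ = 13.76 rad/s (from 2.19 rev/s).
Differentiating the loop-closure r₂e^{iθ₂}+r₃e^{iθ₃}=r₁+r₄e^{iθ₄} gives r₂ω₂e^{iθ₂}+r₃ω₃e^{iθ₃}=r₄ω₄e^{iθ₄}.
Eliminating the other unknown: ω₄ = r₂ω₂ sin(θ₂−θ₃) / [r₄ sin(θ₄−θ₃)].
Numerator sine = -0.00349; denominator sine = +0.76604.
Result = 0.0778·13.76·(-0.00349) / (0.1578·(+0.76604)) = -0.030914 rad/s; magnitude 0.030914 rad/s.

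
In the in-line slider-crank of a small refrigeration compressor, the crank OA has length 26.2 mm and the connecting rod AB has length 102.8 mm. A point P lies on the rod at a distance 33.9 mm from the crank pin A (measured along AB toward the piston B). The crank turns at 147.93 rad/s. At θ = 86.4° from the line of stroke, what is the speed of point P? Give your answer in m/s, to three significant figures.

3.89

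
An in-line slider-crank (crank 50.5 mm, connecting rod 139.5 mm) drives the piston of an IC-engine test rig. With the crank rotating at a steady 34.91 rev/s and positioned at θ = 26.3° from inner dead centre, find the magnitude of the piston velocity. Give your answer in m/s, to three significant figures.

6.52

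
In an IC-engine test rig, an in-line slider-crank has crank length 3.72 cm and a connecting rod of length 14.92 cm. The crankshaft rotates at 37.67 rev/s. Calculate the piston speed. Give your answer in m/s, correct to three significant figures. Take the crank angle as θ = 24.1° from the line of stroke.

4.42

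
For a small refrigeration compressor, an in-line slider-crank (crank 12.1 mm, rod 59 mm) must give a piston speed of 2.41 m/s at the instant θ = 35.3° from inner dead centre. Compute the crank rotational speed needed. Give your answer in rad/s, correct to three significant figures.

295

For an in-line slider-crank, |v_piston| = rω|sinθ|·[1 + r cosθ/√(L² − r² sin²θ)].
With r = 0.0121 m, L = 0.059 m, θ = 35.3°: the bracketed kinematic factor |dx/dθ| = 0.0081707 m.
ω = v/|dx/dθ| = 2.41/0.0081707 = 294.96 rad/s.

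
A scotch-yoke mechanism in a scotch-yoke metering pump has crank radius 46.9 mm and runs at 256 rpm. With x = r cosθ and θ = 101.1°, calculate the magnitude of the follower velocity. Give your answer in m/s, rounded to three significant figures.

1.23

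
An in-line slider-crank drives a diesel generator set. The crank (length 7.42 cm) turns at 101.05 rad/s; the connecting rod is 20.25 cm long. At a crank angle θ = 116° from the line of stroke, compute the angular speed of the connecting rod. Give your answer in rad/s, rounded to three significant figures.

ω = 101 rad/s
The rod makes angle φ with the slider axis where L sinφ = r sinθ; differentiating, L cosφ·φ̇ = r ω cosθ.
L cosφ = √(L² − r² sin²θ) = 0.1912 m.
|ω_rod| = r ω |cosθ| / √(L² − r² sin²θ) = 0.0742·101·0.43837/0.1912 = 17.19 rad/s.

17.2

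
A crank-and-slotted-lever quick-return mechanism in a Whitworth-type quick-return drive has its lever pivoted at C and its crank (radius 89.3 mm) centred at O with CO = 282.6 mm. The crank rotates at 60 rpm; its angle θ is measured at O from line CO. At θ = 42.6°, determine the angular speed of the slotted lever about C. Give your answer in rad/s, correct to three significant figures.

1.33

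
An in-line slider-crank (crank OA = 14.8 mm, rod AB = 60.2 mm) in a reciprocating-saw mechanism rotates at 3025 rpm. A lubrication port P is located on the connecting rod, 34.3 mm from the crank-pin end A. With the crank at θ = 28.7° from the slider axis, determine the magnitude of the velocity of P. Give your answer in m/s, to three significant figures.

3.09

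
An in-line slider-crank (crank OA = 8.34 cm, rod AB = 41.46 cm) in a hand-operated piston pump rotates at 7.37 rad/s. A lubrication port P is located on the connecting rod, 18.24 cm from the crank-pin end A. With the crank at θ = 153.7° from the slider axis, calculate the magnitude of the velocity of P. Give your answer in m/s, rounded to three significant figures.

0.398

ω = 7.37 rad/s.  Crank-pin speed |V_A| = rω = 0.61466 m/s, perpendicular to OA.
Rod angle: sinφ = −(r/L) sinθ ⇒ φ = -5.113°; ω_rod = −rω cosθ/√(L²−r²sin²θ) = +1.3344 rad/s.
V_P = V_A + ω_rod × AP, with AP = 0.1824 m along the rod.
Components: V_Px = −rω sinθ − a·ω_rod·sinφ = -0.25064 m/s;  V_Py = rω cosθ + a·ω_rod·cosφ = -0.30861 m/s.
|V_P| = √(V_Px² + V_Py²) = 0.39757 m/s.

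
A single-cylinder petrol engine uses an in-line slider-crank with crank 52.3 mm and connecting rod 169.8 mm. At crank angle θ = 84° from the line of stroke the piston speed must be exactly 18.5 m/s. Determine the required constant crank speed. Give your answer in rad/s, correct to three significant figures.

344

For an in-line slider-crank, |v_piston| = rω|sinθ|·[1 + r cosθ/√(L² − r² sin²θ)].
With r = 0.0523 m, L = 0.1698 m, θ = 84°: the bracketed kinematic factor |dx/dθ| = 0.053773 m.
ω = v/|dx/dθ| = 18.5/0.053773 = 344.04 rad/s.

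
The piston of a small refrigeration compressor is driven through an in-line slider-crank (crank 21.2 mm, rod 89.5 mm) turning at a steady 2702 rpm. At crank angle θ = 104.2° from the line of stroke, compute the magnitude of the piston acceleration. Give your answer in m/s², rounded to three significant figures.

778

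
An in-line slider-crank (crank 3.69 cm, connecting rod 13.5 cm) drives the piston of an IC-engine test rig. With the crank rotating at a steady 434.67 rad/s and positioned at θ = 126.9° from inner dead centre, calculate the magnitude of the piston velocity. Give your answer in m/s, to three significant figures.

10.7

ω = 434.7 rad/s
For an in-line slider-crank, x = r cosθ + √(L² − r² sin²θ), so v = −rω sinθ·[1 + r cosθ/√(L² − r² sin²θ)].
With r = 0.0369 m, L = 0.135 m, θ = 126.9°: √(L² − r² sin²θ) = 0.13174 m.
v = −0.0369·434.7·0.79968·[1 + 0.0369·-0.60042/0.13174] = -10.669 m/s.
|v| = 10.669 m/s.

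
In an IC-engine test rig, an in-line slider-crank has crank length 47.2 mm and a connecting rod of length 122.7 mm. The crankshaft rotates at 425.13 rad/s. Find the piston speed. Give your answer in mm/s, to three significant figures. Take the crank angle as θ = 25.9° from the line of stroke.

11800

ω = 425.1 rad/s
For an in-line slider-crank, x = r cosθ + √(L² − r² sin²θ), so v = −rω sinθ·[1 + r cosθ/√(L² − r² sin²θ)].
With r = 0.0472 m, L = 0.1227 m, θ = 25.9°: √(L² − r² sin²θ) = 0.12096 m.
v = −0.0472·425.1·0.43680·[1 + 0.0472·0.89956/0.12096] = -11.842 m/s.
|v| = 11.842 m/s = 11842 mm/s.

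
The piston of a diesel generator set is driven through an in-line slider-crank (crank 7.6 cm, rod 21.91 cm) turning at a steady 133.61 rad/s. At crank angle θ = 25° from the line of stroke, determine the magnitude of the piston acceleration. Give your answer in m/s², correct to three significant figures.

1540

ω = 133.6 rad/s
x(θ) = r cosθ + √(L² − r² sin²θ); with ω constant, a = ω²·d²x/dθ².
d²x/dθ² = −r cosθ − r²(cos2θ)/√u − r⁴ sin²2θ/(4u^{3/2}),  u = L² − r² sin²θ = 0.0469732 m².
Substituting r = 0.076 m, L = 0.2191 m, θ = 25°: d²x/dθ² = -0.086491 m.
a = ω²·d²x/dθ² = (133.6)²·(-0.086491) = -1544 m/s²;  |a| = 1544 m/s².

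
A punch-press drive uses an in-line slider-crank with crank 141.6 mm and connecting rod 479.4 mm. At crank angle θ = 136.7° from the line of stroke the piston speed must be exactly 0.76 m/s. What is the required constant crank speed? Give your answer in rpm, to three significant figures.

95.8

For an in-line slider-crank, |v_piston| = rω|sinθ|·[1 + r cosθ/√(L² − r² sin²θ)].
With r = 0.1416 m, L = 0.4794 m, θ = 136.7°: the bracketed kinematic factor |dx/dθ| = 0.075795 m.
ω = v/|dx/dθ| = 0.76/0.075795 = 10.027 rad/s.
N = 60ω/(2π) = 95.752 rpm.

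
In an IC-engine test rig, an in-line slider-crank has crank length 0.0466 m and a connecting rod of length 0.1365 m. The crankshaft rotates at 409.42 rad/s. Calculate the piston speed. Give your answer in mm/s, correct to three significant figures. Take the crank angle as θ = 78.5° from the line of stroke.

20000

ω = 409.4 rad/s
For an in-line slider-crank, x = r cosθ + √(L² − r² sin²θ), so v = −rω sinθ·[1 + r cosθ/√(L² − r² sin²θ)].
With r = 0.0466 m, L = 0.1365 m, θ = 78.5°: √(L² − r² sin²θ) = 0.12864 m.
v = −0.0466·409.4·0.97992·[1 + 0.0466·0.19937/0.12864] = -20.046 m/s.
|v| = 20.046 m/s = 20046 mm/s.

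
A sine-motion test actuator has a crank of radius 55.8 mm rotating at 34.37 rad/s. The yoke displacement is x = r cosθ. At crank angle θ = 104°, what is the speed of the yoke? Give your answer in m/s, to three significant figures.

ω = 34.37 rad/s
x = r cosθ ⇒ ẋ = −rω sinθ.
|v| = rω|sinθ| = 0.0558·34.37·|sin 104°| = 1.8609 m/s.

1.86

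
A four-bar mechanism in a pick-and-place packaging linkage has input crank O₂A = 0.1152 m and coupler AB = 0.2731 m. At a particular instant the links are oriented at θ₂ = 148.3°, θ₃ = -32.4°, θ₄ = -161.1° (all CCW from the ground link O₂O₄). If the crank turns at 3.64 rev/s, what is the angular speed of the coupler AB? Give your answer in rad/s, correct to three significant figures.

ω₂ = 22.87 rad/s (from 3.64 rev/s).
Differentiating the loop-closure r₂e^{iθ₂}+r₃e^{iθ₃}=r₁+r₄e^{iθ₄} gives r₂ω₂e^{iθ₂}+r₃ω₃e^{iθ₃}=r₄ω₄e^{iθ₄}.
Eliminating the other unknown: ω₃ = r₂ω₂ sin(θ₄−θ₂) / [r₃ sin(θ₃−θ₄)].
Numerator sine = +0.77273; denominator sine = +0.78043.
Result = 0.1152·22.87·(+0.77273) / (0.2731·(+0.78043)) = +9.5523 rad/s; magnitude 9.5523 rad/s.

9.55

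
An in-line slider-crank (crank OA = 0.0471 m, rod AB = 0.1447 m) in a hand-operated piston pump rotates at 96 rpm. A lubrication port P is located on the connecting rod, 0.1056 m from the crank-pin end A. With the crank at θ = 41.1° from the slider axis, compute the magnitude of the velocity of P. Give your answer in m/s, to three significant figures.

ω = 10.05 rad/s.  Crank-pin speed |V_A| = rω = 0.4735 m/s, perpendicular to OA.
Rod angle: sinφ = −(r/L) sinθ ⇒ φ = -12.355°; ω_rod = −rω cosθ/√(L²−r²sin²θ) = -2.5243 rad/s.
V_P = V_A + ω_rod × AP, with AP = 0.1056 m along the rod.
Components: V_Px = −rω sinθ − a·ω_rod·sinφ = -0.36831 m/s;  V_Py = rω cosθ + a·ω_rod·cosφ = +0.096416 m/s.
|V_P| = √(V_Px² + V_Py²) = 0.38072 m/s.

0.381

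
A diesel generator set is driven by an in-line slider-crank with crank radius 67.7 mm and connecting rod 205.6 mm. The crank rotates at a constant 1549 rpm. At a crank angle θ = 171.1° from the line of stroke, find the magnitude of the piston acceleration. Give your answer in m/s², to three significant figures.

ω = 2π·1549/60 = 162.2 rad/s
x(θ) = r cosθ + √(L² − r² sin²θ); with ω constant, a = ω²·d²x/dθ².
d²x/dθ² = −r cosθ − r²(cos2θ)/√u − r⁴ sin²2θ/(4u^{3/2}),  u = L² − r² sin²θ = 0.0421617 m².
Substituting r = 0.0677 m, L = 0.2056 m, θ = 171.1°: d²x/dθ² = +0.045575 m.
a = ω²·d²x/dθ² = (162.2)²·(+0.045575) = +1199.2 m/s²;  |a| = 1199.2 m/s².

1200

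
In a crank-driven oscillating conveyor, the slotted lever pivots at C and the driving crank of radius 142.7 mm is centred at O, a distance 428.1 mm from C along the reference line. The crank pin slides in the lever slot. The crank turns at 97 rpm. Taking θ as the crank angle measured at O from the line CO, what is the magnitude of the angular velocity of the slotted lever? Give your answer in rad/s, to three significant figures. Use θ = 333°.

2.43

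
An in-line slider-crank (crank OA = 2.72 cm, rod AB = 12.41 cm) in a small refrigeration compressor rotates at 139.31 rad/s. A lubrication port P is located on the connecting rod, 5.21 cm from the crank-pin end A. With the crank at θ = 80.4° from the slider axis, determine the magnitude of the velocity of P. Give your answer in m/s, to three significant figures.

3.81

ω = 139.3 rad/s.  Crank-pin speed |V_A| = rω = 3.7892 m/s, perpendicular to OA.
Rod angle: sinφ = −(r/L) sinθ ⇒ φ = -12.481°; ω_rod = −rω cosθ/√(L²−r²sin²θ) = -5.2153 rad/s.
V_P = V_A + ω_rod × AP, with AP = 0.0521 m along the rod.
Components: V_Px = −rω sinθ − a·ω_rod·sinφ = -3.7949 m/s;  V_Py = rω cosθ + a·ω_rod·cosφ = +0.36663 m/s.
|V_P| = √(V_Px² + V_Py²) = 3.8126 m/s.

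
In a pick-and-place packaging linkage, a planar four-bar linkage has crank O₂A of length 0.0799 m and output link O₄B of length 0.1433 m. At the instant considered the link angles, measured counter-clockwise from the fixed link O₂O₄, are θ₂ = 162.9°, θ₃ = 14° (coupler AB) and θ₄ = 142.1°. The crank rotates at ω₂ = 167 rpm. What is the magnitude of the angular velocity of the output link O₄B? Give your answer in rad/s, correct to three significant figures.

ω₂ = 17.49 rad/s (from 167 rpm).
Differentiating the loop-closure r₂e^{iθ₂}+r₃e^{iθ₃}=r₁+r₄e^{iθ₄} gives r₂ω₂e^{iθ₂}+r₃ω₃e^{iθ₃}=r₄ω₄e^{iθ₄}.
Eliminating the other unknown: ω₄ = r₂ω₂ sin(θ₂−θ₃) / [r₄ sin(θ₄−θ₃)].
Numerator sine = +0.51653; denominator sine = +0.78694.
Result = 0.0799·17.49·(+0.51653) / (0.1433·(+0.78694)) = +6.4004 rad/s; magnitude 6.4004 rad/s.

6.40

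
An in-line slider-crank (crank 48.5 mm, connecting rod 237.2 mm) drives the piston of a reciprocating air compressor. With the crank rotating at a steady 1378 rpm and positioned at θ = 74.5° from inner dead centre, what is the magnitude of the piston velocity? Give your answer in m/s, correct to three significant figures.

7.12

ω = 2π·1378/60 = 144.3 rad/s
For an in-line slider-crank, x = r cosθ + √(L² − r² sin²θ), so v = −rω sinθ·[1 + r cosθ/√(L² − r² sin²θ)].
With r = 0.0485 m, L = 0.2372 m, θ = 74.5°: √(L² − r² sin²θ) = 0.23255 m.
v = −0.0485·144.3·0.96363·[1 + 0.0485·0.26724/0.23255] = -7.1201 m/s.
|v| = 7.1201 m/s.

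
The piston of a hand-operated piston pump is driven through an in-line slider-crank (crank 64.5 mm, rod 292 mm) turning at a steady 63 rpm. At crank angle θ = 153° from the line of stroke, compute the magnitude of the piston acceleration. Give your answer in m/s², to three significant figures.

2.13

ω = 2π·63/60 = 6.597 rad/s
x(θ) = r cosθ + √(L² − r² sin²θ); with ω constant, a = ω²·d²x/dθ².
d²x/dθ² = −r cosθ − r²(cos2θ)/√u − r⁴ sin²2θ/(4u^{3/2}),  u = L² − r² sin²θ = 0.0844065 m².
Substituting r = 0.0645 m, L = 0.292 m, θ = 153°: d²x/dθ² = +0.048938 m.
a = ω²·d²x/dθ² = (6.597)²·(+0.048938) = +2.13 m/s²;  |a| = 2.13 m/s².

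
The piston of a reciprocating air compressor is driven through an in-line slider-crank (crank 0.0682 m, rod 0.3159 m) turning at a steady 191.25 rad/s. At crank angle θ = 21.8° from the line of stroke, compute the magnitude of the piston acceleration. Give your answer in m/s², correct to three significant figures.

ω = 191.2 rad/s
x(θ) = r cosθ + √(L² − r² sin²θ); with ω constant, a = ω²·d²x/dθ².
d²x/dθ² = −r cosθ − r²(cos2θ)/√u − r⁴ sin²2θ/(4u^{3/2}),  u = L² − r² sin²θ = 0.0991513 m².
Substituting r = 0.0682 m, L = 0.3159 m, θ = 21.8°: d²x/dθ² = -0.074102 m.
a = ω²·d²x/dθ² = (191.2)²·(-0.074102) = -2710.4 m/s²;  |a| = 2710.4 m/s².

2710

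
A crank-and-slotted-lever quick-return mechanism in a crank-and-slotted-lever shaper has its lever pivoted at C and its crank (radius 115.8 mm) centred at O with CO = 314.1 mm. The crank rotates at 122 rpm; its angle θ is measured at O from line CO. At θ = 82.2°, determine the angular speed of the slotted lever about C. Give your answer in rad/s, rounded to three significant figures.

ω = 12.78 rad/s (from 122 rpm).
Crank pin A relative to C: A = (d + r cosθ, r sinθ); lever angle φ = atan2(r sinθ, d + r cosθ).
Differentiating tanφ: φ̇ = rω(d cosθ + r)/(d² + r² + 2dr cosθ).
d² + r² + 2dr cosθ = |CA|² = 0.121941 m²;  d cosθ + r = +0.15843 m.
|ω_lever| = |0.1158·12.78·+0.15843| / 0.121941 = 1.9221 rad/s.

1.92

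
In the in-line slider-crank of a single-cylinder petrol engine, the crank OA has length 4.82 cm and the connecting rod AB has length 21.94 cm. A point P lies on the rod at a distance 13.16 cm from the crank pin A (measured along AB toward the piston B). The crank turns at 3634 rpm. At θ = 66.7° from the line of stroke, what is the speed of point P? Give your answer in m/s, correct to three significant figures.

18.0

ω = 380.6 rad/s.  Crank-pin speed |V_A| = rω = 18.343 m/s, perpendicular to OA.
Rod angle: sinφ = −(r/L) sinθ ⇒ φ = -11.641°; ω_rod = −rω cosθ/√(L²−r²sin²θ) = -33.763 rad/s.
V_P = V_A + ω_rod × AP, with AP = 0.1316 m along the rod.
Components: V_Px = −rω sinθ − a·ω_rod·sinφ = -17.743 m/s;  V_Py = rω cosθ + a·ω_rod·cosφ = +2.9035 m/s.
|V_P| = √(V_Px² + V_Py²) = 17.979 m/s.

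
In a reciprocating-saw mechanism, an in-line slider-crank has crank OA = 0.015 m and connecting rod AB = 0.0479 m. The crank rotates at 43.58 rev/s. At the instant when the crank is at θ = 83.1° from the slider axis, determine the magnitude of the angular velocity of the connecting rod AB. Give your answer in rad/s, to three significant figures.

ω = 273.8 rad/s (converted from 43.58 rev/s).
The rod makes angle φ with the slider axis where L sinφ = r sinθ; differentiating, L cosφ·φ̇ = r ω cosθ.
L cosφ = √(L² − r² sin²θ) = 0.045526 m.
|ω_rod| = r ω |cosθ| / √(L² − r² sin²θ) = 0.015·273.8·0.12014/0.045526 = 10.839 rad/s.

10.8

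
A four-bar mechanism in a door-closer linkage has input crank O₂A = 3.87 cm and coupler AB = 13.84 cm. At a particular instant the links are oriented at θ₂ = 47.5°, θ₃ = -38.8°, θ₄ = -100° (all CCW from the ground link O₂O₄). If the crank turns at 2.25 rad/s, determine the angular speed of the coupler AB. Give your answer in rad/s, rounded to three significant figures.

ω₂ = 2.25 rad/s
Differentiating the loop-closure r₂e^{iθ₂}+r₃e^{iθ₃}=r₁+r₄e^{iθ₄} gives r₂ω₂e^{iθ₂}+r₃ω₃e^{iθ₃}=r₄ω₄e^{iθ₄}.
Eliminating the other unknown: ω₃ = r₂ω₂ sin(θ₄−θ₂) / [r₃ sin(θ₃−θ₄)].
Numerator sine = -0.53730; denominator sine = +0.87631.
Result = 0.0387·2.25·(-0.53730) / (0.1384·(+0.87631)) = -0.38576 rad/s; magnitude 0.38576 rad/s.

0.386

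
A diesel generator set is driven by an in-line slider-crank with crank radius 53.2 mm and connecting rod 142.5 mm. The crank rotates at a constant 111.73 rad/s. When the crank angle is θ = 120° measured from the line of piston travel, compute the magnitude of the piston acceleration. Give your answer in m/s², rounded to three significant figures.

ω = 111.7 rad/s
x(θ) = r cosθ + √(L² − r² sin²θ); with ω constant, a = ω²·d²x/dθ².
d²x/dθ² = −r cosθ − r²(cos2θ)/√u − r⁴ sin²2θ/(4u^{3/2}),  u = L² − r² sin²θ = 0.0181836 m².
Substituting r = 0.0532 m, L = 0.1425 m, θ = 120°: d²x/dθ² = +0.036482 m.
a = ω²·d²x/dθ² = (111.7)²·(+0.036482) = +455.42 m/s²;  |a| = 455.42 m/s².

455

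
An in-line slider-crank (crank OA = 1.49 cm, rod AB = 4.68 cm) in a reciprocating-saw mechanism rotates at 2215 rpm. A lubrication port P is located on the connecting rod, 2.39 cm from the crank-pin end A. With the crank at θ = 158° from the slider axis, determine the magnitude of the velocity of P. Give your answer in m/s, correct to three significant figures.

ω = 232 rad/s.  Crank-pin speed |V_A| = rω = 3.4561 m/s, perpendicular to OA.
Rod angle: sinφ = −(r/L) sinθ ⇒ φ = -6.850°; ω_rod = −rω cosθ/√(L²−r²sin²θ) = +68.964 rad/s.
V_P = V_A + ω_rod × AP, with AP = 0.0239 m along the rod.
Components: V_Px = −rω sinθ − a·ω_rod·sinφ = -1.0981 m/s;  V_Py = rω cosθ + a·ω_rod·cosφ = -1.568 m/s.
|V_P| = √(V_Px² + V_Py²) = 1.9143 m/s.

1.91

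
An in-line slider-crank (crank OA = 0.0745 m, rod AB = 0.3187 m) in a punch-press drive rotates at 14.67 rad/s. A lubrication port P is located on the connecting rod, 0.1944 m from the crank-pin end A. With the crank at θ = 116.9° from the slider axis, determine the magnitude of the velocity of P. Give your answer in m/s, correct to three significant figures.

ω = 14.67 rad/s.  Crank-pin speed |V_A| = rω = 1.0929 m/s, perpendicular to OA.
Rod angle: sinφ = −(r/L) sinθ ⇒ φ = -12.033°; ω_rod = −rω cosθ/√(L²−r²sin²θ) = +1.5864 rad/s.
V_P = V_A + ω_rod × AP, with AP = 0.1944 m along the rod.
Components: V_Px = −rω sinθ − a·ω_rod·sinφ = -0.91037 m/s;  V_Py = rω cosθ + a·ω_rod·cosφ = -0.19286 m/s.
|V_P| = √(V_Px² + V_Py²) = 0.93057 m/s.

0.931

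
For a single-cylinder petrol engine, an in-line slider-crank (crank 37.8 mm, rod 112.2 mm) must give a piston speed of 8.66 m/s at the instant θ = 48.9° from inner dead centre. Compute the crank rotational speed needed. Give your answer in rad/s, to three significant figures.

247

For an in-line slider-crank, |v_piston| = rω|sinθ|·[1 + r cosθ/√(L² − r² sin²θ)].
With r = 0.0378 m, L = 0.1122 m, θ = 48.9°: the bracketed kinematic factor |dx/dθ| = 0.035007 m.
ω = v/|dx/dθ| = 8.66/0.035007 = 247.38 rad/s.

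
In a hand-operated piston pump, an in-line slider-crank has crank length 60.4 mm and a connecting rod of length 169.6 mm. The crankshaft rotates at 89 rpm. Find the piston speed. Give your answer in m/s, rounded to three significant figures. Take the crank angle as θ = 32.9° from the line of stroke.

0.399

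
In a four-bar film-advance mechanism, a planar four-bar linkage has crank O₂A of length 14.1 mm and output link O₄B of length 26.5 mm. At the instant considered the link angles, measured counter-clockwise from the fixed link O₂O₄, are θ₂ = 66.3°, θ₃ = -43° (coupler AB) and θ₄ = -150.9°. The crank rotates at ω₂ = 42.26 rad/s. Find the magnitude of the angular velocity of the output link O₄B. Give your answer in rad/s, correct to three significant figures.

ω₂ = 42.26 rad/s
Differentiating the loop-closure r₂e^{iθ₂}+r₃e^{iθ₃}=r₁+r₄e^{iθ₄} gives r₂ω₂e^{iθ₂}+r₃ω₃e^{iθ₃}=r₄ω₄e^{iθ₄}.
Eliminating the other unknown: ω₄ = r₂ω₂ sin(θ₂−θ₃) / [r₄ sin(θ₄−θ₃)].
Numerator sine = +0.94380; denominator sine = -0.95159.
Result = 0.0141·42.26·(+0.94380) / (0.0265·(-0.95159)) = -22.301 rad/s; magnitude 22.301 rad/s.

22.3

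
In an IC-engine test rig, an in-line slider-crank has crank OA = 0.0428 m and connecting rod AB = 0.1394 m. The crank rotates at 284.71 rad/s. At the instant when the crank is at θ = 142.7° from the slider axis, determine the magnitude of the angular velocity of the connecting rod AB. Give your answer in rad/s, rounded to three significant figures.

ω = 284.7 rad/s
The rod makes angle φ with the slider axis where L sinφ = r sinθ; differentiating, L cosφ·φ̇ = r ω cosθ.
L cosφ = √(L² − r² sin²θ) = 0.13697 m.
|ω_rod| = r ω |cosθ| / √(L² − r² sin²θ) = 0.0428·284.7·0.79547/0.13697 = 70.772 rad/s.

70.8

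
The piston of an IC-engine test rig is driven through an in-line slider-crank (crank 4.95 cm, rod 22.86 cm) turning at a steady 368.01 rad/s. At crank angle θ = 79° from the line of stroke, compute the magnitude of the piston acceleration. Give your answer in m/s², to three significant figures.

ω = 368 rad/s
x(θ) = r cosθ + √(L² − r² sin²θ); with ω constant, a = ω²·d²x/dθ².
d²x/dθ² = −r cosθ − r²(cos2θ)/√u − r⁴ sin²2θ/(4u^{3/2}),  u = L² − r² sin²θ = 0.0498969 m².
Substituting r = 0.0495 m, L = 0.2286 m, θ = 79°: d²x/dθ² = +0.00070649 m.
a = ω²·d²x/dθ² = (368)²·(+0.00070649) = +95.681 m/s²;  |a| = 95.681 m/s².

95.7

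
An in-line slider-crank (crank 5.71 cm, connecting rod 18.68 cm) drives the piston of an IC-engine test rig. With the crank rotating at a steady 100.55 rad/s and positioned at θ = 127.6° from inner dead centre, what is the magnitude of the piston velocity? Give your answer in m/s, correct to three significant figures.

ω = 100.5 rad/s
For an in-line slider-crank, x = r cosθ + √(L² − r² sin²θ), so v = −rω sinθ·[1 + r cosθ/√(L² − r² sin²θ)].
With r = 0.0571 m, L = 0.1868 m, θ = 127.6°: √(L² − r² sin²θ) = 0.18124 m.
v = −0.0571·100.5·0.79229·[1 + 0.0571·-0.61015/0.18124] = -3.6744 m/s.
|v| = 3.6744 m/s.

3.67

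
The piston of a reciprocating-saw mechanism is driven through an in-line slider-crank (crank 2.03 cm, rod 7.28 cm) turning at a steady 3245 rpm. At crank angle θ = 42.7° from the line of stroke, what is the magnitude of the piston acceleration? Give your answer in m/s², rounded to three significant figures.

ω = 2π·3245/60 = 339.8 rad/s
x(θ) = r cosθ + √(L² − r² sin²θ); with ω constant, a = ω²·d²x/dθ².
d²x/dθ² = −r cosθ − r²(cos2θ)/√u − r⁴ sin²2θ/(4u^{3/2}),  u = L² − r² sin²θ = 0.00511032 m².
Substituting r = 0.0203 m, L = 0.0728 m, θ = 42.7°: d²x/dθ² = -0.015497 m.
a = ω²·d²x/dθ² = (339.8)²·(-0.015497) = -1789.5 m/s²;  |a| = 1789.5 m/s².

1790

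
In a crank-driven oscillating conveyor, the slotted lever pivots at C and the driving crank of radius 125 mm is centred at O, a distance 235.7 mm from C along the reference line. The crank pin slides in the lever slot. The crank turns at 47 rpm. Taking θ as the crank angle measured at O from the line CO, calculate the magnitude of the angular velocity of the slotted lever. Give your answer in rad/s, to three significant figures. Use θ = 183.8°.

5.47

ω = 4.922 rad/s (from 47 rpm).
Crank pin A relative to C: A = (d + r cosθ, r sinθ); lever angle φ = atan2(r sinθ, d + r cosθ).
Differentiating tanφ: φ̇ = rω(d cosθ + r)/(d² + r² + 2dr cosθ).
d² + r² + 2dr cosθ = |CA|² = 0.012384 m²;  d cosθ + r = -0.11018 m.
|ω_lever| = |0.125·4.922·-0.11018| / 0.012384 = 5.4737 rad/s.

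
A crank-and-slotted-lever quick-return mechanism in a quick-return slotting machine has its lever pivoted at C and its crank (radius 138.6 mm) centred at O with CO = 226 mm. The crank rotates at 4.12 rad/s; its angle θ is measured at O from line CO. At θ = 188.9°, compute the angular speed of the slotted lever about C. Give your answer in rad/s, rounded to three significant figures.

5.76

ω = 4.12 rad/s
Crank pin A relative to C: A = (d + r cosθ, r sinθ); lever angle φ = atan2(r sinθ, d + r cosθ).
Differentiating tanφ: φ̇ = rω(d cosθ + r)/(d² + r² + 2dr cosθ).
d² + r² + 2dr cosθ = |CA|² = 0.00839304 m²;  d cosθ + r = -0.084679 m.
|ω_lever| = |0.1386·4.12·-0.084679| / 0.00839304 = 5.7612 rad/s.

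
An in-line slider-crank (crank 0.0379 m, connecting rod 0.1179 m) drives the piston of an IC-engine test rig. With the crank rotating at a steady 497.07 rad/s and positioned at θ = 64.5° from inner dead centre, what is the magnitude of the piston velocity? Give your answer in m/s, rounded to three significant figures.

19.5

ω = 497.1 rad/s
For an in-line slider-crank, x = r cosθ + √(L² − r² sin²θ), so v = −rω sinθ·[1 + r cosθ/√(L² − r² sin²θ)].
With r = 0.0379 m, L = 0.1179 m, θ = 64.5°: √(L² − r² sin²θ) = 0.11283 m.
v = −0.0379·497.1·0.90259·[1 + 0.0379·0.43051/0.11283] = -19.463 m/s.
|v| = 19.463 m/s.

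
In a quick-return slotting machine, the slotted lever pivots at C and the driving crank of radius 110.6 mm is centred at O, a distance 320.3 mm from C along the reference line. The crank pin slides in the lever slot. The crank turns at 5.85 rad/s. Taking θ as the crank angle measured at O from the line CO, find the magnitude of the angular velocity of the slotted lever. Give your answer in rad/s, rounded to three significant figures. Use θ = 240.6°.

ω = 5.85 rad/s
Crank pin A relative to C: A = (d + r cosθ, r sinθ); lever angle φ = atan2(r sinθ, d + r cosθ).
Differentiating tanφ: φ̇ = rω(d cosθ + r)/(d² + r² + 2dr cosθ).
d² + r² + 2dr cosθ = |CA|² = 0.0800437 m²;  d cosθ + r = -0.046636 m.
|ω_lever| = |0.1106·5.85·-0.046636| / 0.0800437 = 0.37697 rad/s.

0.377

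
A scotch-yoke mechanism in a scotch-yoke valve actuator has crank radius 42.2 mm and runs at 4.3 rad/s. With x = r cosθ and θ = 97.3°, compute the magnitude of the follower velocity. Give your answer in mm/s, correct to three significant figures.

180

ω = 4.3 rad/s
x = r cosθ ⇒ ẋ = −rω sinθ.
|v| = rω|sinθ| = 0.0422·4.3·|sin 97.3°| = 0.17999 m/s = 179.99 mm/s.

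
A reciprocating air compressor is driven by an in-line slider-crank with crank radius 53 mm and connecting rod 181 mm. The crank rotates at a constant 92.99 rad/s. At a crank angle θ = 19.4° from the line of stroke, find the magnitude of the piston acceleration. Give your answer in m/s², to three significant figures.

539

ω = 92.99 rad/s
x(θ) = r cosθ + √(L² − r² sin²θ); with ω constant, a = ω²·d²x/dθ².
d²x/dθ² = −r cosθ − r²(cos2θ)/√u − r⁴ sin²2θ/(4u^{3/2}),  u = L² − r² sin²θ = 0.0324511 m².
Substituting r = 0.053 m, L = 0.181 m, θ = 19.4°: d²x/dθ² = -0.062276 m.
a = ω²·d²x/dθ² = (92.99)²·(-0.062276) = -538.51 m/s²;  |a| = 538.51 m/s².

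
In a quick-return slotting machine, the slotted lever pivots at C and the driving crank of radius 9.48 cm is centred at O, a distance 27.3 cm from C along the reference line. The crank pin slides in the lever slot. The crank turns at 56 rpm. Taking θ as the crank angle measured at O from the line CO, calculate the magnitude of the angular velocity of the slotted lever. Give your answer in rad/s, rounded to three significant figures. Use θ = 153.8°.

2.25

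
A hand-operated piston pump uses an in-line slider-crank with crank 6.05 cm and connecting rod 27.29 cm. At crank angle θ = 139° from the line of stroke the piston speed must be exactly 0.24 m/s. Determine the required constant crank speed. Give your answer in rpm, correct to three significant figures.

For an in-line slider-crank, |v_piston| = rω|sinθ|·[1 + r cosθ/√(L² − r² sin²θ)].
With r = 0.0605 m, L = 0.2729 m, θ = 139°: the bracketed kinematic factor |dx/dθ| = 0.032979 m.
ω = v/|dx/dθ| = 0.24/0.032979 = 7.2773 rad/s.
N = 60ω/(2π) = 69.493 rpm.

69.5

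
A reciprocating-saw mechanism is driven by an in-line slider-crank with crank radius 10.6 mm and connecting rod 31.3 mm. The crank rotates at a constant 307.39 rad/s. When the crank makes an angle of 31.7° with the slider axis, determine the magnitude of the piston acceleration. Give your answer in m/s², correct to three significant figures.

1010

ω = 307.4 rad/s
x(θ) = r cosθ + √(L² − r² sin²θ); with ω constant, a = ω²·d²x/dθ².
d²x/dθ² = −r cosθ − r²(cos2θ)/√u − r⁴ sin²2θ/(4u^{3/2}),  u = L² − r² sin²θ = 0.000948665 m².
Substituting r = 0.0106 m, L = 0.0313 m, θ = 31.7°: d²x/dθ² = -0.010738 m.
a = ω²·d²x/dθ² = (307.4)²·(-0.010738) = -1014.7 m/s²;  |a| = 1014.7 m/s².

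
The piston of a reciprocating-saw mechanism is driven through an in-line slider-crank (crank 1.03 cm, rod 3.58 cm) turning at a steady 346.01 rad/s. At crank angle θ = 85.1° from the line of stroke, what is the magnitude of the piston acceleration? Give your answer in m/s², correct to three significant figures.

ω = 346 rad/s
x(θ) = r cosθ + √(L² − r² sin²θ); with ω constant, a = ω²·d²x/dθ².
d²x/dθ² = −r cosθ − r²(cos2θ)/√u − r⁴ sin²2θ/(4u^{3/2}),  u = L² − r² sin²θ = 0.00117632 m².
Substituting r = 0.0103 m, L = 0.0358 m, θ = 85.1°: d²x/dθ² = +0.0021663 m.
a = ω²·d²x/dθ² = (346)²·(+0.0021663) = +259.35 m/s²;  |a| = 259.35 m/s².

259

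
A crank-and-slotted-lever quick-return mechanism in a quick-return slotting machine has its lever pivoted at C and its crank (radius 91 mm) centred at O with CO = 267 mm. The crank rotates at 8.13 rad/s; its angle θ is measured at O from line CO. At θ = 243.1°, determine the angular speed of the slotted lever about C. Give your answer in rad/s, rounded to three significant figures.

0.383

ω = 8.13 rad/s
Crank pin A relative to C: A = (d + r cosθ, r sinθ); lever angle φ = atan2(r sinθ, d + r cosθ).
Differentiating tanφ: φ̇ = rω(d cosθ + r)/(d² + r² + 2dr cosθ).
d² + r² + 2dr cosθ = |CA|² = 0.0575844 m²;  d cosθ + r = -0.0298 m.
|ω_lever| = |0.091·8.13·-0.0298| / 0.0575844 = 0.38286 rad/s.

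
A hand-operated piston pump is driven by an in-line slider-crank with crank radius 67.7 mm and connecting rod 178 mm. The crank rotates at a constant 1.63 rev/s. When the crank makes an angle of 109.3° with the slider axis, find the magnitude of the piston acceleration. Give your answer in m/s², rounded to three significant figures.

4.56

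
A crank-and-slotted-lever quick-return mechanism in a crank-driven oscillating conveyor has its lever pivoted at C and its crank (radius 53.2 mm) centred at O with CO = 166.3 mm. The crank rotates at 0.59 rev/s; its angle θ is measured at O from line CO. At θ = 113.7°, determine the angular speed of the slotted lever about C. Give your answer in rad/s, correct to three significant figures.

ω = 3.707 rad/s (from 0.59 rev/s).
Crank pin A relative to C: A = (d + r cosθ, r sinθ); lever angle φ = atan2(r sinθ, d + r cosθ).
Differentiating tanφ: φ̇ = rω(d cosθ + r)/(d² + r² + 2dr cosθ).
d² + r² + 2dr cosθ = |CA|² = 0.0233737 m²;  d cosθ + r = -0.013644 m.
|ω_lever| = |0.0532·3.707·-0.013644| / 0.0233737 = 0.11512 rad/s.

0.115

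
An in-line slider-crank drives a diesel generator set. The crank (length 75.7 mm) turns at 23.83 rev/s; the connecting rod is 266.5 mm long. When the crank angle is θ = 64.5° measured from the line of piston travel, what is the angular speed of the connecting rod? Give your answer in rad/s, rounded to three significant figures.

18.9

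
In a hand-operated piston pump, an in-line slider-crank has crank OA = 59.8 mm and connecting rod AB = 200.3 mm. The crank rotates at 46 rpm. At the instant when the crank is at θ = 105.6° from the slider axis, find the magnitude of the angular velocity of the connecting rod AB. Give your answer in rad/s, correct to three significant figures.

ω = 4.817 rad/s (converted from 46 rpm).
The rod makes angle φ with the slider axis where L sinφ = r sinθ; differentiating, L cosφ·φ̇ = r ω cosθ.
L cosφ = √(L² − r² sin²θ) = 0.19184 m.
|ω_rod| = r ω |cosθ| / √(L² − r² sin²θ) = 0.0598·4.817·0.26892/0.19184 = 0.4038 rad/s.

0.404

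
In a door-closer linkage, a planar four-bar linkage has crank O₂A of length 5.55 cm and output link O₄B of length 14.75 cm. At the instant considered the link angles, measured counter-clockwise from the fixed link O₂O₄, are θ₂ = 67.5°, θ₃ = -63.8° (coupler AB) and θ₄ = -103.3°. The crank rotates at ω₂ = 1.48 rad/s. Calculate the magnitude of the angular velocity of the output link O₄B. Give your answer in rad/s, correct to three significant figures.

0.658

ω₂ = 1.48 rad/s
Differentiating the loop-closure r₂e^{iθ₂}+r₃e^{iθ₃}=r₁+r₄e^{iθ₄} gives r₂ω₂e^{iθ₂}+r₃ω₃e^{iθ₃}=r₄ω₄e^{iθ₄}.
Eliminating the other unknown: ω₄ = r₂ω₂ sin(θ₂−θ₃) / [r₄ sin(θ₄−θ₃)].
Numerator sine = +0.75126; denominator sine = -0.63608.
Result = 0.0555·1.48·(+0.75126) / (0.1475·(-0.63608)) = -0.65773 rad/s; magnitude 0.65773 rad/s.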